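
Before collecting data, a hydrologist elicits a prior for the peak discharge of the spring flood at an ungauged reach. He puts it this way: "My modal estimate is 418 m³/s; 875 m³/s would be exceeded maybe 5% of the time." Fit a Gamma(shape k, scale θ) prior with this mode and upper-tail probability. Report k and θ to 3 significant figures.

Gamma(k,θ) with k>1 has mode (k−1)θ, so θ = 418/(k−1).
Need P(X < 875) = 0.95 with θ tied to k this way. Start at k = 2, θ = 418: P(X<875) ≈ 0.619.
Too low — raise k to concentrate. Iterating converges to k ≈ 6.06.
Then θ = 418/(6.06−1) ≈ 82.6.

k ≈ 6.06, θ ≈ 82.6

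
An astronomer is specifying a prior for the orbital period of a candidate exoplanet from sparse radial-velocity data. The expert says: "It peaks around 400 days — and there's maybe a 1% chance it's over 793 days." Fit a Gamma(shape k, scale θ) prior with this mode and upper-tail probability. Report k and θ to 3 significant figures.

k ≈ 11.5, θ ≈ 38.1

Gamma(k,θ) with k>1 has mode (k−1)θ, so θ = 400/(k−1).
Need P(X < 793) = 0.99 with θ tied to k this way. Start at k = 2, θ = 400: P(X<793) ≈ 0.589.
Too low — raise k to concentrate. Iterating converges to k ≈ 11.5.
Then θ = 400/(11.5−1) ≈ 38.1.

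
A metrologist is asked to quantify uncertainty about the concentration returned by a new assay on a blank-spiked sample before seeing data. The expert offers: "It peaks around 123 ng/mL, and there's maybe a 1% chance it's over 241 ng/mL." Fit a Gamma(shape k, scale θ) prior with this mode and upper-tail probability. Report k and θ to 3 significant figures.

Gamma(k,θ) with k>1 has mode (k−1)θ, so θ = 123/(k−1).
Need P(X < 241) = 0.99 with θ tied to k this way. Start at k = 2, θ = 123: P(X<241) ≈ 0.583.
Too low — raise k to concentrate. Iterating converges to k ≈ 11.9.
Then θ = 123/(11.9−1) ≈ 11.3.

k ≈ 11.9, θ ≈ 11.3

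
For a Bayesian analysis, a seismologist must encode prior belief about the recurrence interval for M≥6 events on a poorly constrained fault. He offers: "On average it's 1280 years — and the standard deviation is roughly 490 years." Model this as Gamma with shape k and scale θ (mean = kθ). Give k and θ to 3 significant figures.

For Gamma(k, scale θ): mean = kθ, variance = kθ², so CV = 1/√k.
CV = SD/mean = 490/1280 = 0.3828, hence k = 1/CV² = 6.82.
Then θ = mean/k = 1280/6.82 = 188.

k ≈ 6.82, θ ≈ 188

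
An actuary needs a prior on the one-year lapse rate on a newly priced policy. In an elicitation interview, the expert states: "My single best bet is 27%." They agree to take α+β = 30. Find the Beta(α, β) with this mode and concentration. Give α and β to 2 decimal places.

α = 8.56, β = 21.44

For α,β > 1 the Beta mode is (α−1)/(α+β−2). With α+β = 30, the mode is (α−1)/28.
Set (α−1)/28 = 0.27 → α = 1 + 0.27·28 = 8.56.
β = 30 − α = 21.44.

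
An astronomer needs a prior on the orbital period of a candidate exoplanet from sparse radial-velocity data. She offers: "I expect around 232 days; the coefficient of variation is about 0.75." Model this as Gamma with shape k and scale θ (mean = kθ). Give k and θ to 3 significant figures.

k ≈ 1.78, θ ≈ 130

For Gamma(k, scale θ): mean = kθ, variance = kθ², so CV = 1/√k.
CV = 0.75, hence k = 1/CV² = 1.78.
Then θ = mean/k = 232/1.78 = 130.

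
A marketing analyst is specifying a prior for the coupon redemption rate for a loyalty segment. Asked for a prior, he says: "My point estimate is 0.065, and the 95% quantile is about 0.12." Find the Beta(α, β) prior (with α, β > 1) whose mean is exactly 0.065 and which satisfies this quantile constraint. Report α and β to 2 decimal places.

α ≈ 4.43, β ≈ 63.72

With mean 0.065 fixed, write α = 0.065s, β = 0.935s where s = α+β.
Need P(θ < 0.12) = 0.95 under Beta(0.065s, 0.935s). Normal approximation: (q−m)/√(m(1−m)/s) ≈ z_{0.95} = 1.64, so s ≈ 0.065·0.935·(1.64)²/(0.12−0.065)² = 54.4.
At s = 54.4: P(θ<0.12) ≈ 0.933. Adjusting to match 0.95 gives s ≈ 68.15.
So α = 0.065·68.15 ≈ 4.43, β = 0.935·68.15 ≈ 63.72.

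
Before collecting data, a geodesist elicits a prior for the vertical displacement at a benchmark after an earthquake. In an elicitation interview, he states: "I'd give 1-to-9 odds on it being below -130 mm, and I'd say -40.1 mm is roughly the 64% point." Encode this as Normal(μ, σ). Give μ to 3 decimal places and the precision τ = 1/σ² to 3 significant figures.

For Normal(μ,σ), the p-quantile is μ + z_p·σ. Here z_{0.1} = -1.282, z_{0.64} = 0.3585.
So -130 = μ − 1.282σ and -40.1 = μ + 0.3585σ.
Subtracting: σ = (-40.1 − -130)/(0.3585 − (-1.282)) = 54.817.
Then μ = -130 − (-1.282)·54.817 = -59.750.
Precision τ = 1/σ² = 1/54.82² = 0.000333.

μ = -59.750, τ = 0.000333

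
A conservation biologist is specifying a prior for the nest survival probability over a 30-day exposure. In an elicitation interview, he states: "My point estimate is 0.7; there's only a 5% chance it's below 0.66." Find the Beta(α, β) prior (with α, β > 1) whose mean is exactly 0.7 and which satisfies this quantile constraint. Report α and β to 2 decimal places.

With mean 0.7 fixed, write α = 0.7s, β = 0.3s where s = α+β.
Need P(θ < 0.66) = 0.05 under Beta(0.7s, 0.3s). Normal approximation: (q−m)/√(m(1−m)/s) ≈ z_{0.05} = -1.64, so s ≈ 0.7·0.3·(-1.64)²/(0.66−0.7)² = 355.1.
At s = 355.1: P(θ<0.66) ≈ 0.052. Adjusting to match 0.05 gives s ≈ 365.39.
So α = 0.7·365.39 ≈ 255.78, β = 0.3·365.39 ≈ 109.62.

α ≈ 255.78, β ≈ 109.62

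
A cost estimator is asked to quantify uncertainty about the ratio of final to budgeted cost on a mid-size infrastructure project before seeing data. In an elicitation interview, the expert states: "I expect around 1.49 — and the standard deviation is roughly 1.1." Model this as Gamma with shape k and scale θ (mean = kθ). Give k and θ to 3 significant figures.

k ≈ 1.83, θ ≈ 0.812

For Gamma(k, scale θ): mean = kθ, variance = kθ², so CV = 1/√k.
CV = SD/mean = 1.1/1.49 = 0.7383, hence k = 1/CV² = 1.83.
Then θ = mean/k = 1.49/1.83 = 0.812.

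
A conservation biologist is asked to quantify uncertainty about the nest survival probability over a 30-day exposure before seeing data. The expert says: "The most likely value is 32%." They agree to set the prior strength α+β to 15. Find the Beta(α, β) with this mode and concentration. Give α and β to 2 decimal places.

α = 5.16, β = 9.84

For α,β > 1 the Beta mode is (α−1)/(α+β−2). With α+β = 15, the mode is (α−1)/13.
Set (α−1)/13 = 0.32 → α = 1 + 0.32·13 = 5.16.
β = 15 − α = 9.84.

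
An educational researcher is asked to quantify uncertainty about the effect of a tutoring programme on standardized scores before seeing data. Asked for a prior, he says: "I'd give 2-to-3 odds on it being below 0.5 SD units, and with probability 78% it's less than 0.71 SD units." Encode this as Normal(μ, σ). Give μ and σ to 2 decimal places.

μ = 0.55, σ = 0.20

The p-quantile of Normal(μ,σ) is μ + z_p·σ, with z_{0.4} = -0.2533 and z_{0.78} = 0.7722.
Eliminate σ: μ = (z₂·x₁ − z₁·x₂)/(z₂ − z₁) = (0.7722·0.5 − (-0.2533)·0.71)/1.026 = 0.55.
Then σ = (x₂ − x₁)/(z₂ − z₁) = (0.71 − 0.5)/1.026 = 0.20.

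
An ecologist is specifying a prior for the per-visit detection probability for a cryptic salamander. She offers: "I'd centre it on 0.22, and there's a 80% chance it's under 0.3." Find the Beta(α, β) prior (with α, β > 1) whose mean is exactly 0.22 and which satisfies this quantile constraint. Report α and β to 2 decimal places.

α ≈ 3.77, β ≈ 13.37

With mean 0.22 fixed, write α = 0.22s, β = 0.78s where s = α+β.
Need P(θ < 0.3) = 0.8 under Beta(0.22s, 0.78s). Normal approximation: (q−m)/√(m(1−m)/s) ≈ z_{0.8} = 0.842, so s ≈ 0.22·0.78·(0.842)²/(0.3−0.22)² = 19.0.
At s = 19.0: P(θ<0.3) ≈ 0.809. Adjusting to match 0.8 gives s ≈ 17.15.
So α = 0.22·17.15 ≈ 3.77, β = 0.78·17.15 ≈ 13.37.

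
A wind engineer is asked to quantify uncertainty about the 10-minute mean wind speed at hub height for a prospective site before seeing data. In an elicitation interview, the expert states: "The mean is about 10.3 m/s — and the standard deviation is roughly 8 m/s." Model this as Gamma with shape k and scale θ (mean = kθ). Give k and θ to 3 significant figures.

For Gamma(k, scale θ): mean = kθ, variance = kθ², so CV = 1/√k.
CV = SD/mean = 8/10.3 = 0.7767, hence k = 1/CV² = 1.66.
Then θ = mean/k = 10.3/1.66 = 6.21.

k ≈ 1.66, θ ≈ 6.21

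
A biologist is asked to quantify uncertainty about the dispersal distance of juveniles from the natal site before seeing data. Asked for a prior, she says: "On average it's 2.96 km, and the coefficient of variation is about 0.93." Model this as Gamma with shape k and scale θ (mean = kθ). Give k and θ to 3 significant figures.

For Gamma(k, scale θ): mean = kθ, variance = kθ², so CV = 1/√k.
CV = 0.93, hence k = 1/CV² = 1.16.
Then θ = mean/k = 2.96/1.16 = 2.56.

k ≈ 1.16, θ ≈ 2.56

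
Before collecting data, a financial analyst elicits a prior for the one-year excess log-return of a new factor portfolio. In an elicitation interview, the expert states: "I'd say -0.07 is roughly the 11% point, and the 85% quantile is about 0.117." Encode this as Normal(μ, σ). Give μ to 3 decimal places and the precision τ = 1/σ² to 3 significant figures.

For Normal(μ,σ), the p-quantile is μ + z_p·σ. Here z_{0.11} = -1.227, z_{0.85} = 1.036.
So -0.07 = μ − 1.227σ and 0.117 = μ + 1.036σ.
Subtracting: σ = (0.117 − -0.07)/(1.036 − (-1.227)) = 0.083.
Then μ = -0.07 − (-1.227)·0.083 = 0.031.
Precision τ = 1/σ² = 1/0.08264² = 146.

μ = 0.031, τ = 146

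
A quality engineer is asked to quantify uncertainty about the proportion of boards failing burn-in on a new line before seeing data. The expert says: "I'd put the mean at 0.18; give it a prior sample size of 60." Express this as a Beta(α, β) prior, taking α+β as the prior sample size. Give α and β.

Under the effective-sample-size interpretation, Beta(α, β) has prior mean α/(α+β) and prior sample size α+β.
So α+β = 60 and α/(α+β) = 0.18, giving α = 0.18·60 = 10.8 and β = 60 − 10.8 = 49.2.

α = 10.8, β = 49.2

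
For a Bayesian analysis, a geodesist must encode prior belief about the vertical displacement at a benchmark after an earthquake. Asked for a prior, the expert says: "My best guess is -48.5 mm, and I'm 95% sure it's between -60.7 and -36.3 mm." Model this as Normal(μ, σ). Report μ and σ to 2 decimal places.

A symmetric 95% interval runs μ ± z·σ with z = 1.96.
Half-width = 12.2, so σ = 12.2/1.96 = 6.22.
μ is the stated best guess, -48.50.

μ = -48.50, σ = 6.22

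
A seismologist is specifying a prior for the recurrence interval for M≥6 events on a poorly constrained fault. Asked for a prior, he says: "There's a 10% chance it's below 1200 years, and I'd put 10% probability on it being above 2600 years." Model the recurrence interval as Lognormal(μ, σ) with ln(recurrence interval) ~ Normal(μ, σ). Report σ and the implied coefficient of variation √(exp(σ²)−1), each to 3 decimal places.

If T ~ Lognormal(μ,σ) then ln T ~ Normal(μ,σ), so the p-quantile of ln T is μ + z_p·σ.
ln(1200) = 7.09 and ln(2600) = 7.863; z_{0.1} = -1.282, z_{0.9} = 1.282.
σ = (7.863 − 7.09)/(1.282 − (-1.282)) = 0.302.
μ = 7.09 − (-1.282)·0.302 = 7.477.
CV = √(exp(σ²)−1) = √(exp(0.0910)−1) = 0.309.

σ ≈ 0.302, CV ≈ 0.309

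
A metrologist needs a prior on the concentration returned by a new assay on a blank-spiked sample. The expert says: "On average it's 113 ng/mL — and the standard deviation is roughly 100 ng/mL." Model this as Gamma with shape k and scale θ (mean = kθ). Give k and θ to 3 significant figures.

k ≈ 1.28, θ ≈ 88.5

For Gamma(k, scale θ): mean = kθ, variance = kθ², so CV = 1/√k.
CV = SD/mean = 100/113 = 0.885, hence k = 1/CV² = 1.28.
Then θ = mean/k = 113/1.28 = 88.5.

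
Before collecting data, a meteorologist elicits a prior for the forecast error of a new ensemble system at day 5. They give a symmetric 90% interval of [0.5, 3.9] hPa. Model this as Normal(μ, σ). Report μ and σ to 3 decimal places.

μ = 2.200, σ = 1.034

A symmetric 90% interval runs μ ± z·σ with z = 1.645.
Half-width = 1.7, so σ = 1.7/1.645 = 1.034.
μ is the interval midpoint, 2.200.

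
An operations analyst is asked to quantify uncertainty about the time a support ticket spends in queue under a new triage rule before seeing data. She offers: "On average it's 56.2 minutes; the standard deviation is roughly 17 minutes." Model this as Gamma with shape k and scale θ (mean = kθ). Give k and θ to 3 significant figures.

For Gamma(k, scale θ): mean = kθ, variance = kθ², so CV = 1/√k.
CV = SD/mean = 17/56.2 = 0.3025, hence k = 1/CV² = 10.9.
Then θ = mean/k = 56.2/10.9 = 5.14.

k ≈ 10.9, θ ≈ 5.14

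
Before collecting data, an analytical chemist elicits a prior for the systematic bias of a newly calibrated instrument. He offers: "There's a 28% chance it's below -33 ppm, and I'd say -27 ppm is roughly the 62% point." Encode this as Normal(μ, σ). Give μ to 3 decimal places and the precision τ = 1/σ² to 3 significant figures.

μ = -29.063, τ = 0.0219

The p-quantile of Normal(μ,σ) is μ + z_p·σ, with z_{0.28} = -0.5828 and z_{0.62} = 0.3055.
Eliminate σ: μ = (z₂·x₁ − z₁·x₂)/(z₂ − z₁) = (0.3055·-33 − (-0.5828)·-27)/0.8883 = -29.063.
Then σ = (x₂ − x₁)/(z₂ − z₁) = (-27 − -33)/0.8883 = 6.754.
Precision τ = 1/σ² = 1/6.754² = 0.0219.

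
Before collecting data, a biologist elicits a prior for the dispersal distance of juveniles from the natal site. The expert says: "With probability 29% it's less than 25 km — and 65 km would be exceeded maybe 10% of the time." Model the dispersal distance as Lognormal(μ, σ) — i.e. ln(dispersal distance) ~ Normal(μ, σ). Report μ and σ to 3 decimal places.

μ ≈ 3.507, σ ≈ 0.521

If T ~ Lognormal(μ,σ) then ln T ~ Normal(μ,σ), so the p-quantile of ln T is μ + z_p·σ.
ln(25) = 3.219 and ln(65) = 4.174; z_{0.29} = -0.5534, z_{0.9} = 1.282.
σ = (4.174 − 3.219)/(1.282 − (-0.5534)) = 0.521.
μ = 3.219 − (-0.5534)·0.521 = 3.507.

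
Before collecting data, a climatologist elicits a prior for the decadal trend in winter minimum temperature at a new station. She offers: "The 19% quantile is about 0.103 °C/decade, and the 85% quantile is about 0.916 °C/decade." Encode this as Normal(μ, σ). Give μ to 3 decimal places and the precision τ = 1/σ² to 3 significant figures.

The p-quantile of Normal(μ,σ) is μ + z_p·σ, with z_{0.19} = -0.8779 and z_{0.85} = 1.036.
Eliminate σ: μ = (z₂·x₁ − z₁·x₂)/(z₂ − z₁) = (1.036·0.103 − (-0.8779)·0.916)/1.914 = 0.476.
Then σ = (x₂ − x₁)/(z₂ − z₁) = (0.916 − 0.103)/1.914 = 0.425.
Precision τ = 1/σ² = 1/0.4247² = 5.54.

μ = 0.476, τ = 5.54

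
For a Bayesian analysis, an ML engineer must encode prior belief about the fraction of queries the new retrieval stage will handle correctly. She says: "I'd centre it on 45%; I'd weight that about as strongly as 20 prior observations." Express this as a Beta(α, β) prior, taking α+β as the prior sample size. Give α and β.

Under the effective-sample-size interpretation, Beta(α, β) has prior mean α/(α+β) and prior sample size α+β.
So α+β = 20 and α/(α+β) = 0.45, giving α = 0.45·20 = 9 and β = 20 − 9 = 11.

α = 9, β = 11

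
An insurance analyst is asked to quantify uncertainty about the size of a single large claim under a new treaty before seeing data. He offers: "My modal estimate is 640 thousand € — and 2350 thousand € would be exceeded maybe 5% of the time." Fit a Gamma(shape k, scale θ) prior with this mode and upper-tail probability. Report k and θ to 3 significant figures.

k ≈ 2.51, θ ≈ 423

Gamma(k,θ) with k>1 has mode (k−1)θ, so θ = 640/(k−1).
Need P(X < 2350) = 0.95 with θ tied to k this way. Start at k = 2, θ = 640: P(X<2350) ≈ 0.881.
Too low — raise k to concentrate. Iterating converges to k ≈ 2.51.
Then θ = 640/(2.51−1) ≈ 423.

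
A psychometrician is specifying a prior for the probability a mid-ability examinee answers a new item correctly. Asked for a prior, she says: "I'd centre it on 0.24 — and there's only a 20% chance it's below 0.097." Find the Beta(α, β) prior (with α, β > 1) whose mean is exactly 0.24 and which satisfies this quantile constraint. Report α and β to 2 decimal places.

With mean 0.24 fixed, write α = 0.24s, β = 0.76s where s = α+β.
Need P(θ < 0.097) = 0.2 under Beta(0.24s, 0.76s). Normal approximation: (q−m)/√(m(1−m)/s) ≈ z_{0.2} = -0.842, so s ≈ 0.24·0.76·(-0.842)²/(0.097−0.24)² = 6.3.
At s = 6.3: P(θ<0.097) ≈ 0.201. Adjusting to match 0.2 gives s ≈ 6.36.
So α = 0.24·6.36 ≈ 1.53, β = 0.76·6.36 ≈ 4.83.

α ≈ 1.53, β ≈ 4.83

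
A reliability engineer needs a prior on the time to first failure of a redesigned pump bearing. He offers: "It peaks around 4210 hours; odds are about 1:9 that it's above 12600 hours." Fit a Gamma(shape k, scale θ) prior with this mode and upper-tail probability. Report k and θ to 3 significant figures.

k ≈ 2.58, θ ≈ 2660

Gamma(k,θ) with k>1 has mode (k−1)θ, so θ = 4210/(k−1).
Need P(X < 12600) = 0.9 with θ tied to k this way. Start at k = 2, θ = 4210: P(X<12600) ≈ 0.800.
Too low — raise k to concentrate. Iterating converges to k ≈ 2.58.
Then θ = 4210/(2.58−1) ≈ 2660.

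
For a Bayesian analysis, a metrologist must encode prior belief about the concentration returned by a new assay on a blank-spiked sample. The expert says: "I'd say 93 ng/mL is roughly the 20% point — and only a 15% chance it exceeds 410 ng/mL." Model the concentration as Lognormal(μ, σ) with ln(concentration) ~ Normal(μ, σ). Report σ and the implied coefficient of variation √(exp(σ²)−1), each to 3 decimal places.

σ ≈ 0.790, CV ≈ 0.931

If T ~ Lognormal(μ,σ) then ln T ~ Normal(μ,σ), so the p-quantile of ln T is μ + z_p·σ.
ln(93) = 4.533 and ln(410) = 6.016; z_{0.2} = -0.8416, z_{0.85} = 1.036.
σ = (6.016 − 4.533)/(1.036 − (-0.8416)) = 0.790.
μ = 4.533 − (-0.8416)·0.790 = 5.197.
CV = √(exp(σ²)−1) = √(exp(0.6240)−1) = 0.931.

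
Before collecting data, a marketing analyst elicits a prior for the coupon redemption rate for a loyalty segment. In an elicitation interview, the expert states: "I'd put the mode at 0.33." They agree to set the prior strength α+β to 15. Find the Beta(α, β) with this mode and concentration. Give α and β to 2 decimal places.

For α,β > 1 the Beta mode is (α−1)/(α+β−2). With α+β = 15, the mode is (α−1)/13.
Set (α−1)/13 = 0.33 → α = 1 + 0.33·13 = 5.29.
β = 15 − α = 9.71.

α = 5.29, β = 9.71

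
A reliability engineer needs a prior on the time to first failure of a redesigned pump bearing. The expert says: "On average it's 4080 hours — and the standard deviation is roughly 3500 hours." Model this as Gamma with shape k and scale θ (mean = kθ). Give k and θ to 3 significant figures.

k ≈ 1.36, θ ≈ 3000

For Gamma(k, scale θ): mean = kθ, variance = kθ², so CV = 1/√k.
CV = SD/mean = 3500/4080 = 0.8578, hence k = 1/CV² = 1.36.
Then θ = mean/k = 4080/1.36 = 3000.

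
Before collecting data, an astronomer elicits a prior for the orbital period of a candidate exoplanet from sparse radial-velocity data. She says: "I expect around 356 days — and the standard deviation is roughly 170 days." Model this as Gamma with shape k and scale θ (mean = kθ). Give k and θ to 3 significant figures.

For Gamma(k, scale θ): mean = kθ, variance = kθ², so CV = 1/√k.
CV = SD/mean = 170/356 = 0.4775, hence k = 1/CV² = 4.39.
Then θ = mean/k = 356/4.39 = 81.2.

k ≈ 4.39, θ ≈ 81.2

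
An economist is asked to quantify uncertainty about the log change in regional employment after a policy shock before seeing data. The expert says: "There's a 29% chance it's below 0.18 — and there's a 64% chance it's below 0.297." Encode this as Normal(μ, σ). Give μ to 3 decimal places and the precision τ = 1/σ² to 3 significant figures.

μ = 0.251, τ = 60.7

The p-quantile of Normal(μ,σ) is μ + z_p·σ, with z_{0.29} = -0.5534 and z_{0.64} = 0.3585.
Eliminate σ: μ = (z₂·x₁ − z₁·x₂)/(z₂ − z₁) = (0.3585·0.18 − (-0.5534)·0.297)/0.9118 = 0.251.
Then σ = (x₂ − x₁)/(z₂ − z₁) = (0.297 − 0.18)/0.9118 = 0.128.
Precision τ = 1/σ² = 1/0.1283² = 60.7.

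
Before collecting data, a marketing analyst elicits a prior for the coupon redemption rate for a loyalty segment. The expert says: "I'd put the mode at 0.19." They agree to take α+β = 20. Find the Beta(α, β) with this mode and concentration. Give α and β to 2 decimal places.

For α,β > 1 the Beta mode is (α−1)/(α+β−2). With α+β = 20, the mode is (α−1)/18.
Set (α−1)/18 = 0.19 → α = 1 + 0.19·18 = 4.42.
β = 20 − α = 15.58.

α = 4.42, β = 15.58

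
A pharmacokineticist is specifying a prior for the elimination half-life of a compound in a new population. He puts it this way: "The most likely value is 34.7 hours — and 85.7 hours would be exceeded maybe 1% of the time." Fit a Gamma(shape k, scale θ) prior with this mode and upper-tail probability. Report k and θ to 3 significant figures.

Gamma(k,θ) with k>1 has mode (k−1)θ, so θ = 34.7/(k−1).
Need P(X < 85.7) = 0.99 with θ tied to k this way. Start at k = 2, θ = 34.7: P(X<85.7) ≈ 0.706.
Too low — raise k to concentrate. Iterating converges to k ≈ 6.76.
Then θ = 34.7/(6.76−1) ≈ 6.03.

k ≈ 6.76, θ ≈ 6.03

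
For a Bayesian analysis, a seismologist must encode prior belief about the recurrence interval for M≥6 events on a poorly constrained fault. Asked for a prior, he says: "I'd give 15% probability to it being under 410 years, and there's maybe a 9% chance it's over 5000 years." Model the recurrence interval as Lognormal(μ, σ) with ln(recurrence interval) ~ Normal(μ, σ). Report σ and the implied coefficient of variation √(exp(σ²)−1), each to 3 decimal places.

σ ≈ 1.052, CV ≈ 1.423

If T ~ Lognormal(μ,σ) then ln T ~ Normal(μ,σ), so the p-quantile of ln T is μ + z_p·σ.
ln(410) = 6.016 and ln(5000) = 8.517; z_{0.15} = -1.036, z_{0.91} = 1.341.
σ = (8.517 − 6.016)/(1.341 − (-1.036)) = 1.052.
μ = 6.016 − (-1.036)·1.052 = 7.107.
CV = √(exp(σ²)−1) = √(exp(1.1069)−1) = 1.423.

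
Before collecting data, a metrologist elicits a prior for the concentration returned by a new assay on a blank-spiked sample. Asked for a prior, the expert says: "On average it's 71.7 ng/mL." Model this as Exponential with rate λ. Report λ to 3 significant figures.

Exponential mean = 1/λ, so λ = 1/71.7 = 0.0139.

λ ≈ 0.0139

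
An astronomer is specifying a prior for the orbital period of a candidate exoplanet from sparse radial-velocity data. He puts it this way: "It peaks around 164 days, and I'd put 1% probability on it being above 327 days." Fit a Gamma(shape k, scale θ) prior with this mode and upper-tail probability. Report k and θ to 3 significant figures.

Gamma(k,θ) with k>1 has mode (k−1)θ, so θ = 164/(k−1).
Need P(X < 327) = 0.99 with θ tied to k this way. Start at k = 2, θ = 164: P(X<327) ≈ 0.592.
Too low — raise k to concentrate. Iterating converges to k ≈ 11.3.
Then θ = 164/(11.3−1) ≈ 15.9.

k ≈ 11.3, θ ≈ 15.9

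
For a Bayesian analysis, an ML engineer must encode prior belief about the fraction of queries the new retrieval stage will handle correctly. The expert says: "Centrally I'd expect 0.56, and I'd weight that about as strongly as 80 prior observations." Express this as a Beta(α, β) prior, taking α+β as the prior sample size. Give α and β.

α = 44.8, β = 35.2

Under the effective-sample-size interpretation, Beta(α, β) has prior mean α/(α+β) and prior sample size α+β.
So α+β = 80 and α/(α+β) = 0.56, giving α = 0.56·80 = 44.8 and β = 80 − 44.8 = 35.2.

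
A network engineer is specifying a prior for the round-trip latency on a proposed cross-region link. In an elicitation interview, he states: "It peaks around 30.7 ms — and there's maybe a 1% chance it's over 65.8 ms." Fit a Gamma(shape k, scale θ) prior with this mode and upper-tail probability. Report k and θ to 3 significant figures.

Gamma(k,θ) with k>1 has mode (k−1)θ, so θ = 30.7/(k−1).
Need P(X < 65.8) = 0.99 with θ tied to k this way. Start at k = 2, θ = 30.7: P(X<65.8) ≈ 0.631.
Too low — raise k to concentrate. Iterating converges to k ≈ 9.34.
Then θ = 30.7/(9.34−1) ≈ 3.68.

k ≈ 9.34, θ ≈ 3.68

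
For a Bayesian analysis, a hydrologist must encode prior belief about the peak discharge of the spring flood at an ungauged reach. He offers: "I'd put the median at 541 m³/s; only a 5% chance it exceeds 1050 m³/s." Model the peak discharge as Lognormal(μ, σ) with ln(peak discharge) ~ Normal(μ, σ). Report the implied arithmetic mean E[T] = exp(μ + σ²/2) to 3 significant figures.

If T ~ Lognormal(μ,σ) then ln T ~ Normal(μ,σ), so the p-quantile of ln T is μ + z_p·σ.
ln(541) = 6.293 and ln(1050) = 6.957; z_{0.5} = 0, z_{0.95} = 1.645.
σ = (6.957 − 6.293)/(1.645 − (0)) = 0.403.
μ = 6.293 − (0)·0.403 = 6.293.
E[T] = exp(μ + σ²/2) = exp(6.293 + 0.0813) = 587 m³/s.

E[T] ≈ 587 m³/s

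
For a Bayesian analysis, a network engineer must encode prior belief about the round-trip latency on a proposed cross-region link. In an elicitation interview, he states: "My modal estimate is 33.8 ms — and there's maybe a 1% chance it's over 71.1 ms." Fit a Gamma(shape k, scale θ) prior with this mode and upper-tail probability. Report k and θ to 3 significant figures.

Gamma(k,θ) with k>1 has mode (k−1)θ, so θ = 33.8/(k−1).
Need P(X < 71.1) = 0.99 with θ tied to k this way. Start at k = 2, θ = 33.8: P(X<71.1) ≈ 0.621.
Too low — raise k to concentrate. Iterating converges to k ≈ 9.8.
Then θ = 33.8/(9.8−1) ≈ 3.84.

k ≈ 9.8, θ ≈ 3.84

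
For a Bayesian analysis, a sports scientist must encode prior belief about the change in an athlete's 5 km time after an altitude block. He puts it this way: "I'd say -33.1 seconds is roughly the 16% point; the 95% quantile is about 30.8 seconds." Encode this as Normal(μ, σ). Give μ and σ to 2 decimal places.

μ = -9.02, σ = 24.21

The p-quantile of Normal(μ,σ) is μ + z_p·σ, with z_{0.16} = -0.9945 and z_{0.95} = 1.645.
Eliminate σ: μ = (z₂·x₁ − z₁·x₂)/(z₂ − z₁) = (1.645·-33.1 − (-0.9945)·30.8)/2.639 = -9.02.
Then σ = (x₂ − x₁)/(z₂ − z₁) = (30.8 − -33.1)/2.639 = 24.21.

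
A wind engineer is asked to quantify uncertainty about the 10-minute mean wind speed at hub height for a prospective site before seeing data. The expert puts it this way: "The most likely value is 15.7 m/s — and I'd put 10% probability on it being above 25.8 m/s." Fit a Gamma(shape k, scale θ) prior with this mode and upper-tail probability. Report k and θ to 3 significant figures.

k ≈ 8.64, θ ≈ 2.05

Gamma(k,θ) with k>1 has mode (k−1)θ, so θ = 15.7/(k−1).
Need P(X < 25.8) = 0.9 with θ tied to k this way. Start at k = 2, θ = 15.7: P(X<25.8) ≈ 0.489.
Too low — raise k to concentrate. Iterating converges to k ≈ 8.64.
Then θ = 15.7/(8.64−1) ≈ 2.05.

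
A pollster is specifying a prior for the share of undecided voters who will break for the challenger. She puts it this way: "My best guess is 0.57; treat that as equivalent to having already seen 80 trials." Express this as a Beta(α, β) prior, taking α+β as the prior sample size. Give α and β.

Under the effective-sample-size interpretation, Beta(α, β) has prior mean α/(α+β) and prior sample size α+β.
So α+β = 80 and α/(α+β) = 0.57, giving α = 0.57·80 = 45.6 and β = 80 − 45.6 = 34.4.

α = 45.6, β = 34.4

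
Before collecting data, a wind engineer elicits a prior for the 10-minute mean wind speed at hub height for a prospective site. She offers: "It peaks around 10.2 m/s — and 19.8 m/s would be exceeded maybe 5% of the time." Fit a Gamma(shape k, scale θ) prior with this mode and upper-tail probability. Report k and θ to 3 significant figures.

Gamma(k,θ) with k>1 has mode (k−1)θ, so θ = 10.2/(k−1).
Need P(X < 19.8) = 0.95 with θ tied to k this way. Start at k = 2, θ = 10.2: P(X<19.8) ≈ 0.578.
Too low — raise k to concentrate. Iterating converges to k ≈ 7.31.
Then θ = 10.2/(7.31−1) ≈ 1.62.

k ≈ 7.31, θ ≈ 1.62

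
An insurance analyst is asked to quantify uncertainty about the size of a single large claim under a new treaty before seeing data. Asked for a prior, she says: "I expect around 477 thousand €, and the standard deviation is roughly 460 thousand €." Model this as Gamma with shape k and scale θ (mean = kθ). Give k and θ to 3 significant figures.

k ≈ 1.08, θ ≈ 444

For Gamma(k, scale θ): mean = kθ, variance = kθ², so CV = 1/√k.
CV = SD/mean = 460/477 = 0.9644, hence k = 1/CV² = 1.08.
Then θ = mean/k = 477/1.08 = 444.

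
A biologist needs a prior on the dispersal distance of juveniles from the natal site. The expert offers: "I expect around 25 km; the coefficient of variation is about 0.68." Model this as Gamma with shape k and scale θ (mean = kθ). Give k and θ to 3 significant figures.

For Gamma(k, scale θ): mean = kθ, variance = kθ², so CV = 1/√k.
CV = 0.68, hence k = 1/CV² = 2.16.
Then θ = mean/k = 25/2.16 = 11.6.

k ≈ 2.16, θ ≈ 11.6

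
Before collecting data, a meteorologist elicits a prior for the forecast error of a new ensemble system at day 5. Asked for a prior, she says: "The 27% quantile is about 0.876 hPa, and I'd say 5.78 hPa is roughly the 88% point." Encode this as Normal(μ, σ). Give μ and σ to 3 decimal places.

μ = 2.557, σ = 2.743

For Normal(μ,σ), the p-quantile is μ + z_p·σ. Here z_{0.27} = -0.6128, z_{0.88} = 1.175.
So 0.876 = μ − 0.6128σ and 5.78 = μ + 1.175σ.
Subtracting: σ = (5.78 − 0.876)/(1.175 − (-0.6128)) = 2.743.
Then μ = 0.876 − (-0.6128)·2.743 = 2.557.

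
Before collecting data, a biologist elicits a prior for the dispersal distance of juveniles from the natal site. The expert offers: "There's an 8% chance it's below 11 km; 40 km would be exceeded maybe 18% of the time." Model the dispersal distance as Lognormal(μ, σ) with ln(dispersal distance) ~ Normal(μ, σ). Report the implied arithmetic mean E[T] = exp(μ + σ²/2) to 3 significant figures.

E[T] ≈ 28.1 km

If T ~ Lognormal(μ,σ) then ln T ~ Normal(μ,σ), so the p-quantile of ln T is μ + z_p·σ.
ln(11) = 2.398 and ln(40) = 3.689; z_{0.08} = -1.405, z_{0.82} = 0.9154.
σ = (3.689 − 2.398)/(0.9154 − (-1.405)) = 0.556.
μ = 2.398 − (-1.405)·0.556 = 3.180.
E[T] = exp(μ + σ²/2) = exp(3.180 + 0.1548) = 28.1 km.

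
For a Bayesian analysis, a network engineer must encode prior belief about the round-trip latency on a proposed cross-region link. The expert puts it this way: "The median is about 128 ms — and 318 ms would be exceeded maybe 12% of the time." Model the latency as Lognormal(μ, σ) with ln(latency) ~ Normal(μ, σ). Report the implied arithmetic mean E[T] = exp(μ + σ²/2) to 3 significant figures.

If T ~ Lognormal(μ,σ) then ln T ~ Normal(μ,σ), so the p-quantile of ln T is μ + z_p·σ.
ln(128) = 4.852 and ln(318) = 5.762; z_{0.5} = 0, z_{0.88} = 1.175.
σ = (5.762 − 4.852)/(1.175 − (0)) = 0.774.
μ = 4.852 − (0)·0.774 = 4.852.
E[T] = exp(μ + σ²/2) = exp(4.852 + 0.2999) = 173 ms.

E[T] ≈ 173 ms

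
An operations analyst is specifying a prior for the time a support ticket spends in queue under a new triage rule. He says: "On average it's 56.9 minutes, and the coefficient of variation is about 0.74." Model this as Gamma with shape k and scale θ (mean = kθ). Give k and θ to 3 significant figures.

For Gamma(k, scale θ): mean = kθ, variance = kθ², so CV = 1/√k.
CV = 0.74, hence k = 1/CV² = 1.83.
Then θ = mean/k = 56.9/1.83 = 31.2.

k ≈ 1.83, θ ≈ 31.2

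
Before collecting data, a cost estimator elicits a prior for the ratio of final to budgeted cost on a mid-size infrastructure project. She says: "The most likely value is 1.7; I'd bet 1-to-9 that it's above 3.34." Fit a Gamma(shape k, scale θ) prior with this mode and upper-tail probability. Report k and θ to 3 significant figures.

Gamma(k,θ) with k>1 has mode (k−1)θ, so θ = 1.7/(k−1).
Need P(X < 3.34) = 0.9 with θ tied to k this way. Start at k = 2, θ = 1.7: P(X<3.34) ≈ 0.584.
Too low — raise k to concentrate. Iterating converges to k ≈ 5.2.
Then θ = 1.7/(5.2−1) ≈ 0.405.

k ≈ 5.2, θ ≈ 0.405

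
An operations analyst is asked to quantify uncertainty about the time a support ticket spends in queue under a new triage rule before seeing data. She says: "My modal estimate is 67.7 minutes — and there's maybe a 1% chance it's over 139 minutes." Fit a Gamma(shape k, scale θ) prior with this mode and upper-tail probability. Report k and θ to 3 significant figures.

Gamma(k,θ) with k>1 has mode (k−1)θ, so θ = 67.7/(k−1).
Need P(X < 139) = 0.99 with θ tied to k this way. Start at k = 2, θ = 67.7: P(X<139) ≈ 0.608.
Too low — raise k to concentrate. Iterating converges to k ≈ 10.4.
Then θ = 67.7/(10.4−1) ≈ 7.17.

k ≈ 10.4, θ ≈ 7.17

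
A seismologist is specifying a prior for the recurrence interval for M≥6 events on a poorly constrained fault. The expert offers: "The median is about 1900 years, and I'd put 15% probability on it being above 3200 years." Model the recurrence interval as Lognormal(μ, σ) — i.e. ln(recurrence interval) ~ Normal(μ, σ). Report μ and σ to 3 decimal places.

If T ~ Lognormal(μ,σ) then ln T ~ Normal(μ,σ), so the p-quantile of ln T is μ + z_p·σ.
ln(1900) = 7.55 and ln(3200) = 8.071; z_{0.5} = 0, z_{0.85} = 1.036.
σ = (8.071 − 7.55)/(1.036 − (0)) = 0.503.
μ = 7.55 − (0)·0.503 = 7.550.

μ ≈ 7.550, σ ≈ 0.503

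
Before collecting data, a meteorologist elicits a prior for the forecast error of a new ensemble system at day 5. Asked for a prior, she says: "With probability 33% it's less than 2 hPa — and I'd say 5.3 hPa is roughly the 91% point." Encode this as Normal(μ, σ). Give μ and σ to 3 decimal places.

For Normal(μ,σ), the p-quantile is μ + z_p·σ. Here z_{0.33} = -0.4399, z_{0.91} = 1.341.
So 2 = μ − 0.4399σ and 5.3 = μ + 1.341σ.
Subtracting: σ = (5.3 − 2)/(1.341 − (-0.4399)) = 1.853.
Then μ = 2 − (-0.4399)·1.853 = 2.815.

μ = 2.815, σ = 1.853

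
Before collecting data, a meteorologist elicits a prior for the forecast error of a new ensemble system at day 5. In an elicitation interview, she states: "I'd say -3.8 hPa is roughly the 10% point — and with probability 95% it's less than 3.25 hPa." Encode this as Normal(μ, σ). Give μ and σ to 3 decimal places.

For Normal(μ,σ), the p-quantile is μ + z_p·σ. Here z_{0.1} = -1.282, z_{0.95} = 1.645.
So -3.8 = μ − 1.282σ and 3.25 = μ + 1.645σ.
Subtracting: σ = (3.25 − -3.8)/(1.645 − (-1.282)) = 2.409.
Then μ = -3.8 − (-1.282)·2.409 = -0.713.

μ = -0.713, σ = 2.409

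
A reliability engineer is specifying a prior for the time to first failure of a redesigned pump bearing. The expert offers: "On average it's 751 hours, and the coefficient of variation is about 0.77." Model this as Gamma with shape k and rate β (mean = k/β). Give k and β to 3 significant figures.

k ≈ 1.69, β ≈ 0.00225

For Gamma(k, rate β): mean = k/β, variance = k/β², so CV = 1/√k.
CV = 0.77, hence k = 1/CV² = 1.69.
Then β = k/mean = 1.69/751 = 0.00225.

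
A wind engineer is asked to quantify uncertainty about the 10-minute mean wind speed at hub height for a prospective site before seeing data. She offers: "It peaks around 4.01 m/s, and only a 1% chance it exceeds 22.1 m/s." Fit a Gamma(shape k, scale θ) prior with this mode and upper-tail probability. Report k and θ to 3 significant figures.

Gamma(k,θ) with k>1 has mode (k−1)θ, so θ = 4.01/(k−1).
Need P(X < 22.1) = 0.99 with θ tied to k this way. Start at k = 2, θ = 4.01: P(X<22.1) ≈ 0.974.
Too low — raise k to concentrate. Iterating converges to k ≈ 2.31.
Then θ = 4.01/(2.31−1) ≈ 3.07.

k ≈ 2.31, θ ≈ 3.07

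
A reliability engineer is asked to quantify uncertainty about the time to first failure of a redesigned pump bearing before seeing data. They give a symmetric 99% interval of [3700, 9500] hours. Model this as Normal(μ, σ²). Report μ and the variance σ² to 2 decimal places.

A symmetric 99% interval runs μ ± z·σ with z = 2.576.
Half-width = 2900, so σ = 2900/2.576 = 1125.851 and σ² = 1267540.48.
μ is the interval midpoint, 6600.00.

μ = 6600.00, σ² = 1267540.48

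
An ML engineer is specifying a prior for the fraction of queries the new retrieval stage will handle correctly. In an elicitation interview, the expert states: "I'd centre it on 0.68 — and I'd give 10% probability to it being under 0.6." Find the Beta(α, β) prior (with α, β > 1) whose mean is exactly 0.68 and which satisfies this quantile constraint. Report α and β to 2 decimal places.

With mean 0.68 fixed, write α = 0.68s, β = 0.32s where s = α+β.
Need P(θ < 0.6) = 0.1 under Beta(0.68s, 0.32s). Normal approximation: (q−m)/√(m(1−m)/s) ≈ z_{0.1} = -1.28, so s ≈ 0.68·0.32·(-1.28)²/(0.6−0.68)² = 55.8.
At s = 55.8: P(θ<0.6) ≈ 0.103. Adjusting to match 0.1 gives s ≈ 57.31.
So α = 0.68·57.31 ≈ 38.97, β = 0.32·57.31 ≈ 18.34.

α ≈ 38.97, β ≈ 18.34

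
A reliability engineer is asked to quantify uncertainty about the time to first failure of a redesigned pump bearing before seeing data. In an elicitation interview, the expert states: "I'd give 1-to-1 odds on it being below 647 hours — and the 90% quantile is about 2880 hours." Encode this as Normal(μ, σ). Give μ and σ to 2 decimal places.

μ = 647.00, σ = 1742.42

For Normal(μ,σ), the p-quantile is μ + z_p·σ. Here z_{0.5} = 0, z_{0.9} = 1.282.
So 647 = μ + 0σ and 2880 = μ + 1.282σ.
Subtracting: σ = (2880 − 647)/(1.282 − (0)) = 1742.42.
Then μ = 647 − (0)·1742.42 = 647.00.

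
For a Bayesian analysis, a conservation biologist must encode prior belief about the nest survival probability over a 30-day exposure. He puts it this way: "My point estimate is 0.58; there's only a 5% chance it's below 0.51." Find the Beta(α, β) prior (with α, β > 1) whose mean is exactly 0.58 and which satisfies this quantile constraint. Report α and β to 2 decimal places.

α ≈ 79.02, β ≈ 57.22

With mean 0.58 fixed, write α = 0.58s, β = 0.42s where s = α+β.
Need P(θ < 0.51) = 0.05 under Beta(0.58s, 0.42s). Normal approximation: (q−m)/√(m(1−m)/s) ≈ z_{0.05} = -1.64, so s ≈ 0.58·0.42·(-1.64)²/(0.51−0.58)² = 134.5.
At s = 134.5: P(θ<0.51) ≈ 0.051. Adjusting to match 0.05 gives s ≈ 136.23.
So α = 0.58·136.23 ≈ 79.02, β = 0.42·136.23 ≈ 57.22.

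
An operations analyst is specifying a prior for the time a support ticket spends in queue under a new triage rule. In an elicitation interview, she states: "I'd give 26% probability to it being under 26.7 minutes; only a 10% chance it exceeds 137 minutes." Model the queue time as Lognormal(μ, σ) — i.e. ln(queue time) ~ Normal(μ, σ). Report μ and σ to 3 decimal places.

μ ≈ 3.831, σ ≈ 0.850

If T ~ Lognormal(μ,σ) then ln T ~ Normal(μ,σ), so the p-quantile of ln T is μ + z_p·σ.
ln(26.7) = 3.285 and ln(137) = 4.92; z_{0.26} = -0.6433, z_{0.9} = 1.282.
σ = (4.92 − 3.285)/(1.282 − (-0.6433)) = 0.850.
μ = 3.285 − (-0.6433)·0.850 = 3.831.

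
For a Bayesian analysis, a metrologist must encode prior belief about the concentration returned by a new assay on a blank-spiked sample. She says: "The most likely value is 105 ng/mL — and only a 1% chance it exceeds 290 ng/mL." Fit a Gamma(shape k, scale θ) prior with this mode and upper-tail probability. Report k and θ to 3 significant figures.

k ≈ 5.45, θ ≈ 23.6

Gamma(k,θ) with k>1 has mode (k−1)θ, so θ = 105/(k−1).
Need P(X < 290) = 0.99 with θ tied to k this way. Start at k = 2, θ = 105: P(X<290) ≈ 0.762.
Too low — raise k to concentrate. Iterating converges to k ≈ 5.45.
Then θ = 105/(5.45−1) ≈ 23.6.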